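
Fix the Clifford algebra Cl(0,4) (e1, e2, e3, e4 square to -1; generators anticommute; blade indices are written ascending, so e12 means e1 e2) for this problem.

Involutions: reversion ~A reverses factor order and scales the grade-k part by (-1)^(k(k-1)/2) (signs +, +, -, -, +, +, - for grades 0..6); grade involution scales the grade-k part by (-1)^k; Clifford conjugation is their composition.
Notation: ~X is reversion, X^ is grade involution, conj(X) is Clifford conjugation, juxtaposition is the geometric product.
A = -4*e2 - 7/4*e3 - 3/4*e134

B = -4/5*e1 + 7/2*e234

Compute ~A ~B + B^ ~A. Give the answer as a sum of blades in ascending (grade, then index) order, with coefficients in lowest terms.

first term: -23/40*e12 - 7/5*e13 + 49/8*e24 - 67/5*e34
second term: -233/40*e12 - 7/5*e13 + 49/8*e24 - 73/5*e34
Answer: -32/5*e12 - 14/5*e13 + 49/4*e24 - 28*e34


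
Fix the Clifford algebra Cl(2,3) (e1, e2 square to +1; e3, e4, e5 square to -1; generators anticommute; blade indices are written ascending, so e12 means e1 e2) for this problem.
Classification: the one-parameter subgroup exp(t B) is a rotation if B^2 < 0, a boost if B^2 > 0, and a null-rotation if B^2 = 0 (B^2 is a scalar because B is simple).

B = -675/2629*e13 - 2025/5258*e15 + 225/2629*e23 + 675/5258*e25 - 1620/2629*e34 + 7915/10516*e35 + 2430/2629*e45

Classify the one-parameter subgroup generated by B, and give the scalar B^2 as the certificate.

B^2 term by term: the squares give (-675/2629)^2*(e13)^2 + (-2025/5258)^2*(e15)^2 + (225/2629)^2*(e23)^2 + (675/5258)^2*(e25)^2 + (-1620/2629)^2*(e34)^2 + (7915/10516)^2*(e35)^2 + (2430/2629)^2*(e45)^2 = 455625/6911641*(+1) + 4100625/27646564*(+1) + 50625/6911641*(+1) + 455625/27646564*(+1) + 2624400/6911641*(-1) + 62647225/110586256*(-1) + 5904900/6911641*(-1) = -25/16 (each basis 2-blade squares to minus the product of its generators' squares); cross terms between blades sharing an index anticommute and cancel; the commuting (index-disjoint) pairs give grade-4 terms 2*c*c'*(blade product), which cancel blade by blade — e1235: 455625/6911641 - 455625/6911641 = 0; e1345: -3280500/6911641 + 3280500/6911641 = 0; e2345: 1093500/6911641 - 1093500/6911641 = 0 — confirming B is simple. So B^2 = -25/16.
Answer: rotation, certificate B^2 = -25/16. The scalar -25/16 is the complete invariant here: its sign names the subgroup type.


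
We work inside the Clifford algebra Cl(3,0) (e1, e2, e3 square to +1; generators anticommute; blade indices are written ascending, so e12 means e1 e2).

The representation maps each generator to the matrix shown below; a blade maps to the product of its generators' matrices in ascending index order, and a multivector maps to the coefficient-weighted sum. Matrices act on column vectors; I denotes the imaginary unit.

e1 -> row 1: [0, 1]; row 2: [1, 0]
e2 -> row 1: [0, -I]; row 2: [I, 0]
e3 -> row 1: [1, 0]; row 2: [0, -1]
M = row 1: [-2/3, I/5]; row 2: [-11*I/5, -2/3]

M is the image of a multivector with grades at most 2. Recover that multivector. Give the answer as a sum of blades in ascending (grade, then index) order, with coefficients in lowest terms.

Method: 1, rho(e1), rho(e2), rho(e3) form a trace-orthogonal basis of the 2x2 complex matrices (tr(X Y) = 2 if X = Y, else 0), so M = m0*1 + m1*rho(e1) + m2*rho(e2) + m3*rho(e3) with m0 = tr(M)/2 = -2/3, m1 = tr(M rho(e1))/2 = -I, m2 = tr(M rho(e2))/2 = -6/5, m3 = tr(M rho(e3))/2 = 0.
Multiplying table entries, the bivector images are rho(e12) = I*rho(e3), rho(e13) = -I*rho(e2), rho(e23) = I*rho(e1); with real blade coefficients the real parts of m0..m3 are the coefficients of 1, e1, e2, e3 and the imaginary parts give the bivectors (e23: Im m1, e13: -Im m2, e12: Im m3).
Answer: -2/3 - 6/5*e2 - e23


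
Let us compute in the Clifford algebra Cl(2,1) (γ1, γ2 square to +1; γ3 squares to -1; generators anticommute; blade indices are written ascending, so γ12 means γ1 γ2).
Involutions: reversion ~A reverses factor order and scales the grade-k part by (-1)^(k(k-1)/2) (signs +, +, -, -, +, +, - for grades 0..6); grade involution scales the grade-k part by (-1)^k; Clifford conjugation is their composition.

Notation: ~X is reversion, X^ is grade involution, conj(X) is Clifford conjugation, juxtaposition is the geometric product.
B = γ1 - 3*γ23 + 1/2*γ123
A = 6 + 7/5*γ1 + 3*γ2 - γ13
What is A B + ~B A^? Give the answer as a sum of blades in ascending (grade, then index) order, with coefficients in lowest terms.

first term: 7/5 + 6*γ1 + 1/2*γ2 - 8*γ3 - 3/2*γ13 - 173/10*γ23 - 6/5*γ123
second term: -7/5 + 6*γ1 - 1/2*γ2 + 8*γ3 - 3/2*γ13 + 187/10*γ23 - 36/5*γ123
Answer: 12*γ1 - 3*γ13 + 7/5*γ23 - 42/5*γ123


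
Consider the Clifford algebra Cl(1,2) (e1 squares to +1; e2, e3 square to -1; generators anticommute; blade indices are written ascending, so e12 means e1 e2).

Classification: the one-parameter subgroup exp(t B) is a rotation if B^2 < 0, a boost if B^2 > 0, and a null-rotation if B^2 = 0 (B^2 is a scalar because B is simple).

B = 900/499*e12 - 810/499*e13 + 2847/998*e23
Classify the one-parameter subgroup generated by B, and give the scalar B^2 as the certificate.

B^2 term by term: the squares give (900/499)^2*(e12)^2 + (-810/499)^2*(e13)^2 + (2847/998)^2*(e23)^2 = 810000/249001*(+1) + 656100/249001*(+1) + 8105409/996004*(-1) = -9/4 (each basis 2-blade squares to minus the product of its generators' squares); cross terms between blades sharing an index anticommute and cancel. So B^2 = -9/4.
Answer: rotation, certificate B^2 = -9/4. Key observation: B^2 = -9/4 is a conjugation invariant, so its sign decides the class regardless of the surface form of B.


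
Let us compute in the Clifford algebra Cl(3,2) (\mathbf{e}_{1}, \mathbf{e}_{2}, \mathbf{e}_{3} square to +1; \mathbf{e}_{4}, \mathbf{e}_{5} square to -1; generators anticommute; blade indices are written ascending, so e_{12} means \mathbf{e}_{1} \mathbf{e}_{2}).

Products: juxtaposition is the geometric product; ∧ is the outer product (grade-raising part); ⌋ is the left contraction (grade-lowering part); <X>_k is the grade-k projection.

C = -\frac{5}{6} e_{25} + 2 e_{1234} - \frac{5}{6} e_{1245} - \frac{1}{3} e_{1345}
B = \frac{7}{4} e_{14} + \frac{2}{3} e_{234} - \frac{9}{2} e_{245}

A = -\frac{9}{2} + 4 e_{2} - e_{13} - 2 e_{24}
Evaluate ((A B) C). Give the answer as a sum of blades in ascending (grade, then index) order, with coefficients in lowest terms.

step 1: \frac{4}{3} e_{3} + 9 e_{5} + \frac{7}{2} e_{12} - \frac{63}{8} e_{14} + \frac{53}{12} e_{34} - 18 e_{45} - \frac{19}{3} e_{124} - 3 e_{234} + \frac{81}{4} e_{245} - \frac{9}{2} e_{12345}
step 2: -\frac{87}{8} e_{1} - 9 e_{2} + \frac{197}{12} e_{3} + \frac{135}{8} e_{4} + \frac{257}{18} e_{5} - \frac{37}{6} e_{12} - 6 e_{13} - \frac{79}{18} e_{15} - \frac{63}{4} e_{23} - 15 e_{24} - \frac{105}{16} e_{25} - 7 e_{34} - \frac{21}{8} e_{35} + \frac{35}{12} e_{45} - \frac{27}{4} e_{123} - \frac{29}{6} e_{124} - e_{125} + \frac{3}{4} e_{134} - 38 e_{135} - \frac{29}{6} e_{145} + \frac{29}{9} e_{235} + \frac{5}{2} e_{345} - \frac{2327}{72} e_{1235} - \frac{105}{16} e_{1245} - \frac{181}{72} e_{2345} + \frac{152}{9} e_{12345}
Answer: -\frac{87}{8} e_{1} - 9 e_{2} + \frac{197}{12} e_{3} + \frac{135}{8} e_{4} + \frac{257}{18} e_{5} - \frac{37}{6} e_{12} - 6 e_{13} - \frac{79}{18} e_{15} - \frac{63}{4} e_{23} - 15 e_{24} - \frac{105}{16} e_{25} - 7 e_{34} - \frac{21}{8} e_{35} + \frac{35}{12} e_{45} - \frac{27}{4} e_{123} - \frac{29}{6} e_{124} - e_{125} + \frac{3}{4} e_{134} - 38 e_{135} - \frac{29}{6} e_{145} + \frac{29}{9} e_{235} + \frac{5}{2} e_{345} - \frac{2327}{72} e_{1235} - \frac{105}{16} e_{1245} - \frac{181}{72} e_{2345} + \frac{152}{9} e_{12345}


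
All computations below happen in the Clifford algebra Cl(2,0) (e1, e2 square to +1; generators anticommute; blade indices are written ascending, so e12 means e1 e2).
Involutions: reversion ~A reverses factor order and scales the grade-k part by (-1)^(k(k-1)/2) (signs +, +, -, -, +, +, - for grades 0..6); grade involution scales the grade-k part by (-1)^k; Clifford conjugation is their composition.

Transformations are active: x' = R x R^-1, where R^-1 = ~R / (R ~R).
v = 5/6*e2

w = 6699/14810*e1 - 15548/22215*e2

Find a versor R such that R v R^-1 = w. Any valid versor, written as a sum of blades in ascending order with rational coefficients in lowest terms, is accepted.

Construction: equal norms (both 25/36) license R = v + w = 6699/14810*e1 + 5929/44430*e2 — nothing changes along that direction, while (v - w)/2 changes sign, so v maps onto w.
Answer: 6699/14810*e1 + 5929/44430*e2


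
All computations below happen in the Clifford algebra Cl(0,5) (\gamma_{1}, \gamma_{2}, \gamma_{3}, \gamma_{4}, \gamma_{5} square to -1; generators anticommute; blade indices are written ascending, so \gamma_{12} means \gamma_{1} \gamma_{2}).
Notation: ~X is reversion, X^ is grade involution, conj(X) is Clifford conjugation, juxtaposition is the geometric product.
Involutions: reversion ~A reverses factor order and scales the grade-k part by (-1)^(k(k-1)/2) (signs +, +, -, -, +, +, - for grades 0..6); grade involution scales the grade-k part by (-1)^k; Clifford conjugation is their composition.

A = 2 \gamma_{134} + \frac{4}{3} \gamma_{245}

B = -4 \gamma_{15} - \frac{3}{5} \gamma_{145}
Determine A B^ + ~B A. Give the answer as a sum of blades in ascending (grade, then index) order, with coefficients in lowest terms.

first term: \frac{4}{5} \gamma_{12} + \frac{6}{5} \gamma_{35} - \frac{16}{3} \gamma_{124} + 8 \gamma_{345}
second term: -\frac{4}{5} \gamma_{12} - \frac{6}{5} \gamma_{35} - \frac{16}{3} \gamma_{124} + 8 \gamma_{345}
Answer: -\frac{32}{3} \gamma_{124} + 16 \gamma_{345}


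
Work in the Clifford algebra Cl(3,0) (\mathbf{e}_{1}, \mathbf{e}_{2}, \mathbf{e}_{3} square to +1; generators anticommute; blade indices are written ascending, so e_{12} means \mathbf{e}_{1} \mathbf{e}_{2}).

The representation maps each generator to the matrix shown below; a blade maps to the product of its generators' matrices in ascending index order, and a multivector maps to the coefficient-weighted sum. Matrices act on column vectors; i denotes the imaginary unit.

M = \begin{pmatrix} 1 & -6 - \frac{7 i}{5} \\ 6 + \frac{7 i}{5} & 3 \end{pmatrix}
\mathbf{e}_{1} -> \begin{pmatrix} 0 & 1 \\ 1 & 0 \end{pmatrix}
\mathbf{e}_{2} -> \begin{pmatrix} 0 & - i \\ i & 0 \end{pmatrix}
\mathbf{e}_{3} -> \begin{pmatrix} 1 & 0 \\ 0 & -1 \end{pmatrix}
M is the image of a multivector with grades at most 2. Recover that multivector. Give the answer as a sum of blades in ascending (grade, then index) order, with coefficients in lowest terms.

Method: 1, rho(e_{1}), rho(e_{2}), rho(e_{3}) form a trace-orthogonal basis of the 2x2 complex matrices (tr(X Y) = 2 if X = Y, else 0), so M = m0*1 + m1*rho(e_{1}) + m2*rho(e_{2}) + m3*rho(e_{3}) with m0 = tr(M)/2 = 2, m1 = tr(M rho(e_{1}))/2 = 0, m2 = tr(M rho(e_{2}))/2 = \frac{7}{5} - 6 i, m3 = tr(M rho(e_{3}))/2 = -1.
Multiplying table entries, the bivector images are rho(e_{12}) = i*rho(e_{3}), rho(e_{13}) = -i*rho(e_{2}), rho(e_{23}) = i*rho(e_{1}); with real blade coefficients the real parts of m0..m3 are the coefficients of 1, e_{1}, e_{2}, e_{3} and the imaginary parts give the bivectors (e_{23}: Im m1, e_{13}: -Im m2, e_{12}: Im m3).
Answer: 2 + \frac{7}{5} e_{2} - e_{3} + 6 e_{13}


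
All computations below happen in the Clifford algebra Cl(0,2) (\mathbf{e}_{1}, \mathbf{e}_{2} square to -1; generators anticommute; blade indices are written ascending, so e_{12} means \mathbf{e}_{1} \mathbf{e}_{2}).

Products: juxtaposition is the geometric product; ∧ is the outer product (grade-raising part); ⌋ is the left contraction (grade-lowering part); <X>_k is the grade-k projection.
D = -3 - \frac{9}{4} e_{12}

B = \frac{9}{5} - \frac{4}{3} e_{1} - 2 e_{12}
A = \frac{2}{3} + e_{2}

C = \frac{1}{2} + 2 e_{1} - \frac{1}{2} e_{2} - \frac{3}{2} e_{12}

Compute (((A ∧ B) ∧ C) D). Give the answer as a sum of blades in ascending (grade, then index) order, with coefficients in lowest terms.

step 1: \frac{6}{5} - \frac{8}{9} e_{1} + \frac{9}{5} e_{2}
step 2: \frac{3}{5} + \frac{88}{45} e_{1} + \frac{3}{10} e_{2} - \frac{223}{45} e_{12}
step 3: -\frac{259}{20} - \frac{157}{24} e_{1} + \frac{7}{2} e_{2} + \frac{811}{60} e_{12}
Answer: -\frac{259}{20} - \frac{157}{24} e_{1} + \frac{7}{2} e_{2} + \frac{811}{60} e_{12}


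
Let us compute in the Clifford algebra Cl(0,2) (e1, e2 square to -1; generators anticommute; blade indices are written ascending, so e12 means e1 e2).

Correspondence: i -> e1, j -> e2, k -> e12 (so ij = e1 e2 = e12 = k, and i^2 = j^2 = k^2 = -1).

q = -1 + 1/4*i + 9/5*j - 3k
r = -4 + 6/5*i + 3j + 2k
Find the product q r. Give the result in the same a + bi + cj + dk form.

In blades: q = -1 + 1/4*e1 + 9/5*e2 - 3*e12, r = -4 + 6/5*e1 + 3*e2 + 2*e12.
Distribute q over r term by term (generator squares from the signature, products reordered to ascending indices): (-1)*r = 4 - 6/5*e1 - 3*e2 - 2*e12; (1/4*e1)*r = -3/10 - e1 - 1/2*e2 + 3/4*e12; (9/5*e2)*r = -27/5 + 18/5*e1 - 36/5*e2 - 54/25*e12; (-3*e12)*r = 6 + 9*e1 - 18/5*e2 + 12*e12.
Sum: 43/10 + 52/5*e1 - 143/10*e2 + 859/100*e12; translating back through the correspondence:
Answer: 43/10 + 52/5*i - 143/10*j + 859/100*k


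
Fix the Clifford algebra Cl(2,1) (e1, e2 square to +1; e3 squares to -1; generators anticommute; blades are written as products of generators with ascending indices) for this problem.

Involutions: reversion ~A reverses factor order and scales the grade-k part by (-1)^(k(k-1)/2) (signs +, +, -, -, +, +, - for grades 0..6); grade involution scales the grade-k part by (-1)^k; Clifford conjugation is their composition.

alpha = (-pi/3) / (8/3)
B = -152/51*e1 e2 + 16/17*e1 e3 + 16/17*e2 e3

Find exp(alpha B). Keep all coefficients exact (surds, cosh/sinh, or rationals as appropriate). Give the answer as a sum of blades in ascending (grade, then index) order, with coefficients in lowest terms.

B^2 term by term: the squares give (-152/51)^2*(e1 e2)^2 + (16/17)^2*(e1 e3)^2 + (16/17)^2*(e2 e3)^2 = 23104/2601*(-1) + 256/289*(+1) + 256/289*(+1) = -64/9 (each basis 2-blade squares to minus the product of its generators' squares); cross terms between blades sharing an index anticommute and cancel. So B^2 = -64/9.
B^2 = -64/9 — since the square is negative, the closed form is circular: l = 8/3, alpha*l = -pi/3, so exp(alpha B) = cos(-pi/3) + (sin(-pi/3)/(8/3))*B = 1/2 + (-3*sqrt(3)/16)*B.
Answer: 1/2 + 19*sqrt(3)/34*e1 e2 - 3*sqrt(3)/17*e1 e3 - 3*sqrt(3)/17*e2 e3


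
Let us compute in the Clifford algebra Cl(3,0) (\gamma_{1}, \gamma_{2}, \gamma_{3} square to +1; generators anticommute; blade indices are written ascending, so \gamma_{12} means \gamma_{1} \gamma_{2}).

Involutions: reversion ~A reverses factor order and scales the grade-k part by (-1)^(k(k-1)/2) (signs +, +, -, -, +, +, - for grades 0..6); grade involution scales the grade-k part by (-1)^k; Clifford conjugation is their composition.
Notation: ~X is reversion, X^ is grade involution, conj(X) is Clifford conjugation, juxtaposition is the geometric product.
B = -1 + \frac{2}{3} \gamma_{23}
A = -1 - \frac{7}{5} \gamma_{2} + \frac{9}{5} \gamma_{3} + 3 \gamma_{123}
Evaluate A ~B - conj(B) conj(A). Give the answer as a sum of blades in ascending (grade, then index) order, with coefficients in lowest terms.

first term: 1 + 2 \gamma_{1} + \frac{13}{5} \gamma_{2} - \frac{13}{15} \gamma_{3} + \frac{2}{3} \gamma_{23} - 3 \gamma_{123}
second term: 1 + 2 \gamma_{1} - \frac{1}{5} \gamma_{2} + \frac{41}{15} \gamma_{3} + \frac{2}{3} \gamma_{23} - 3 \gamma_{123}
Answer: \frac{14}{5} \gamma_{2} - \frac{18}{5} \gamma_{3}


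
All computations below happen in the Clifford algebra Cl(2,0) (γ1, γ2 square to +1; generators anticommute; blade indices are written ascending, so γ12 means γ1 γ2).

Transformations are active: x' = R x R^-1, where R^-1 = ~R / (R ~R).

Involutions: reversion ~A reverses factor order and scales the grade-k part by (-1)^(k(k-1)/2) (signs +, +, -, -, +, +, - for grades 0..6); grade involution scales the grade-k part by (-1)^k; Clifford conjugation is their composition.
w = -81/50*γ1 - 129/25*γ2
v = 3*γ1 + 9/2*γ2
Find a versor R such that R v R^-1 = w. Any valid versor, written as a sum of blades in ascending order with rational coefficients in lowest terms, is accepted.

Take R = v + w = 69/50*γ1 - 33/50*γ2. Because q(v) = q(w) = 117/4, conjugation by R sends v exactly to w.
Answer: 69/50*γ1 - 33/50*γ2


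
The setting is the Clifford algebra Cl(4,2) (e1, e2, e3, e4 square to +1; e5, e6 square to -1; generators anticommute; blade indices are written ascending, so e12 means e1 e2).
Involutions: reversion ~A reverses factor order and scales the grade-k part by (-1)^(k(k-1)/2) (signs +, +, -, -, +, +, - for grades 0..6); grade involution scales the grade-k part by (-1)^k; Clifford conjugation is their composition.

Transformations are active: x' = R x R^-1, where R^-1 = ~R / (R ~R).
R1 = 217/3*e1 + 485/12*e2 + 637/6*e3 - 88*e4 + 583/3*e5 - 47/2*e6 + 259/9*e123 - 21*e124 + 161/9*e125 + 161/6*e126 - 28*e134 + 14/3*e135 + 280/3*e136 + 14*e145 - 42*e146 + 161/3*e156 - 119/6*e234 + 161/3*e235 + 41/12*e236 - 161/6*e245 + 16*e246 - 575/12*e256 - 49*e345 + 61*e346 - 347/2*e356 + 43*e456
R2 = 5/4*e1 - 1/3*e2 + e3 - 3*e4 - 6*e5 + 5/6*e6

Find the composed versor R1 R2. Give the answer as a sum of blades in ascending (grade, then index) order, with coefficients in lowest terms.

Distribute over the terms of R2 (each basis-blade product reordered to ascending indices, repeated generators contracted through their squares):
R1 (5/4*e1) = 1085/12 - 2425/48*e12 - 3185/24*e13 + 110*e14 - 2915/12*e15 + 235/8*e16 + 1295/36*e23 - 105/4*e24 + 805/36*e25 + 805/24*e26 - 35*e34 + 35/6*e35 + 350/3*e36 + 35/2*e45 - 105/2*e46 + 805/12*e56 + 595/24*e1234 - 805/12*e1235 - 205/48*e1236 + 805/24*e1245 - 20*e1246 + 2875/48*e1256 + 245/4*e1345 - 305/4*e1346 + 1735/8*e1356 - 215/4*e1456
R1 (-1/3*e2) = -485/36 - 217/9*e12 + 259/27*e13 - 7*e14 + 161/27*e15 + 161/18*e16 + 637/18*e23 - 88/3*e24 + 583/9*e25 - 47/6*e26 + 119/18*e34 - 161/9*e35 - 41/36*e36 + 161/18*e45 - 16/3*e46 + 575/36*e56 + 28/3*e1234 - 14/9*e1235 - 280/9*e1236 - 14/3*e1245 + 14*e1246 - 161/9*e1256 - 49/3*e2345 + 61/3*e2346 - 347/6*e2356 + 43/3*e2456
R1 (e3) = 637/6 + 259/9*e12 + 217/3*e13 + 28*e14 - 14/3*e15 - 280/3*e16 + 485/12*e23 + 119/6*e24 - 161/3*e25 - 41/12*e26 + 88*e34 - 583/3*e35 + 47/2*e36 - 49*e45 + 61*e46 - 347/2*e56 + 21*e1234 - 161/9*e1235 - 161/6*e1236 + 14*e1345 - 42*e1346 + 161/3*e1356 - 161/6*e2345 + 16*e2346 - 575/12*e2356 - 43*e3456
R1 (-3*e4) = 264 + 63*e12 + 84*e13 - 217*e14 + 42*e15 - 126*e16 + 119/2*e23 - 485/4*e24 - 161/2*e25 + 48*e26 - 637/2*e34 - 147*e35 + 183*e36 + 583*e45 - 141/2*e46 - 129*e56 - 259/3*e1234 + 161/3*e1245 + 161/2*e1246 + 14*e1345 + 280*e1346 - 161*e1456 + 161*e2345 + 41/4*e2346 + 575/4*e2456 + 1041/2*e3456
R1 (-6*e5) = 1166 + 322/3*e12 + 28*e13 + 84*e14 - 434*e15 - 322*e16 + 322*e23 - 161*e24 - 485/2*e25 + 575/2*e26 - 294*e34 - 637*e35 + 1041*e36 + 528*e45 - 258*e46 - 141*e56 - 518/3*e1235 + 126*e1245 + 161*e1256 + 168*e1345 + 560*e1356 - 252*e1456 + 119*e2345 + 41/2*e2356 + 96*e2456 + 366*e3456
R1 (5/6*e6) = 235/12 - 805/36*e12 - 700/9*e13 + 35*e14 - 805/18*e15 + 1085/18*e16 - 205/72*e23 - 40/3*e24 + 2875/72*e25 + 2425/72*e26 - 305/6*e34 + 1735/12*e35 + 3185/36*e36 - 215/6*e45 - 220/3*e46 + 2915/18*e56 + 1295/54*e1236 - 35/2*e1246 + 805/54*e1256 - 70/3*e1346 + 35/9*e1356 + 35/3*e1456 - 595/36*e2346 + 805/18*e2356 - 805/36*e2456 - 245/6*e3456
Summing the partial products and collecting blades:
Answer: 58777/36 + 14705/144*e12 - 3577/216*e13 + 33*e14 - 73261/108*e15 - 31877/72*e16 + 35311/72*e23 - 994/3*e24 - 17971/72*e25 + 14093/36*e26 - 10867/18*e34 - 30449/36*e35 + 2903/2*e36 + 18947/18*e45 - 1196/3*e46 - 397/2*e56 - 749/24*e1234 - 9331/36*e1235 - 16517/432*e1236 + 5005/24*e1245 + 57*e1246 + 94139/432*e1256 + 1029/4*e1345 + 1661/12*e1346 + 60079/72*e1356 - 5461/12*e1456 + 1421/6*e2345 + 541/18*e2346 - 1459/36*e2356 + 4171/18*e2456 + 2408/3*e3456


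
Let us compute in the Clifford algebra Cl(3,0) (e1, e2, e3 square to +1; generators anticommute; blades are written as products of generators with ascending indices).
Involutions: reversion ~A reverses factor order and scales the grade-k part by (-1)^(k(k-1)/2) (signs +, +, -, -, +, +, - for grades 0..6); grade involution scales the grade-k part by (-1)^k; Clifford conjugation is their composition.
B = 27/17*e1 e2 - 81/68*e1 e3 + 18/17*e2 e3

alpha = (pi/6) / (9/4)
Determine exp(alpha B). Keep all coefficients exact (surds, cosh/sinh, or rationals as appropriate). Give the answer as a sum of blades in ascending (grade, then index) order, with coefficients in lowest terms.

B^2 term by term: the squares give (27/17)^2*(e1 e2)^2 + (-81/68)^2*(e1 e3)^2 + (18/17)^2*(e2 e3)^2 = 729/289*(-1) + 6561/4624*(-1) + 324/289*(-1) = -81/16 (each basis 2-blade squares to minus the product of its generators' squares); cross terms between blades sharing an index anticommute and cancel. So B^2 = -81/16.
B^2 = -81/16 — a negative square means the series sums to a rotation: l = 9/4, alpha*l = pi/6, so exp(alpha B) = cos(pi/6) + (sin(pi/6)/(9/4))*B = sqrt(3)/2 + (2/9)*B.
Answer: sqrt(3)/2 + 6/17*e1 e2 - 9/34*e1 e3 + 4/17*e2 e3


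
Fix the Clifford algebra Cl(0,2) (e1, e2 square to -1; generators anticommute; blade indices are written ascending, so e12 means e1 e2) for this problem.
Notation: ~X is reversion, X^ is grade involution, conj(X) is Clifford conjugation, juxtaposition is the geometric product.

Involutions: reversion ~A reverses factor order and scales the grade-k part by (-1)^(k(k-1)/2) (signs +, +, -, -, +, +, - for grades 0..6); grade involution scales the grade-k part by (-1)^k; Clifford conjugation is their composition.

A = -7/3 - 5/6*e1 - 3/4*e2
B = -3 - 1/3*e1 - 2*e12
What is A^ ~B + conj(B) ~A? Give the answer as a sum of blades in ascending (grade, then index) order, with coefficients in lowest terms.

first term: 131/18 - 2/9*e1 - 47/12*e2 - 53/12*e12
second term: 131/18 + 29/9*e1 + 7/12*e2 - 59/12*e12
Answer: 131/9 + 3*e1 - 10/3*e2 - 28/3*e12


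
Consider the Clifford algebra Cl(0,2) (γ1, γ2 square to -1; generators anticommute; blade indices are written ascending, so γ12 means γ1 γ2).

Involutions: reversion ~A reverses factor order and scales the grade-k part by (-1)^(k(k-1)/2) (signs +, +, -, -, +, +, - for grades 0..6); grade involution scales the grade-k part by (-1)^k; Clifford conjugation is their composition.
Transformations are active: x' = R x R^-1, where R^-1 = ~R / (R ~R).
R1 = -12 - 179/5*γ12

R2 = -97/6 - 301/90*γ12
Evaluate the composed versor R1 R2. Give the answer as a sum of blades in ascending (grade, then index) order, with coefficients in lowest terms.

Distribute over the terms of R1 (each basis-blade product reordered to ascending indices, repeated generators contracted through their squares):
(-12) R2 = 194 + 602/15*γ12
(-179/5*γ12) R2 = -53879/450 + 17363/30*γ12
Summing the partial products and collecting blades:
Answer: 33421/450 + 6189/10*γ12


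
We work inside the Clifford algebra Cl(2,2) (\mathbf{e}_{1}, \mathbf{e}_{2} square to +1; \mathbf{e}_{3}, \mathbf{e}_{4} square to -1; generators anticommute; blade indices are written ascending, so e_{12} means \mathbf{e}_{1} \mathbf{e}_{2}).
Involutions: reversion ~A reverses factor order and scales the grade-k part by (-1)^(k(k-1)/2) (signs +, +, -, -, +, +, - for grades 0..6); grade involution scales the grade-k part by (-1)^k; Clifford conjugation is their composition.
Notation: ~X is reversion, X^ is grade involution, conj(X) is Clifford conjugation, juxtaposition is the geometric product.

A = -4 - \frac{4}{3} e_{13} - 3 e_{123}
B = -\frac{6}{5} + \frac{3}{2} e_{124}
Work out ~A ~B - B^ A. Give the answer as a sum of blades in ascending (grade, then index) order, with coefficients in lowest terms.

first term: \frac{24}{5} - \frac{8}{5} e_{13} + \frac{9}{2} e_{34} - \frac{18}{5} e_{123} + 6 e_{124} - 2 e_{234}
second term: \frac{24}{5} + \frac{8}{5} e_{13} + \frac{9}{2} e_{34} + \frac{18}{5} e_{123} + 6 e_{124} - 2 e_{234}
Answer: -\frac{16}{5} e_{13} - \frac{36}{5} e_{123}


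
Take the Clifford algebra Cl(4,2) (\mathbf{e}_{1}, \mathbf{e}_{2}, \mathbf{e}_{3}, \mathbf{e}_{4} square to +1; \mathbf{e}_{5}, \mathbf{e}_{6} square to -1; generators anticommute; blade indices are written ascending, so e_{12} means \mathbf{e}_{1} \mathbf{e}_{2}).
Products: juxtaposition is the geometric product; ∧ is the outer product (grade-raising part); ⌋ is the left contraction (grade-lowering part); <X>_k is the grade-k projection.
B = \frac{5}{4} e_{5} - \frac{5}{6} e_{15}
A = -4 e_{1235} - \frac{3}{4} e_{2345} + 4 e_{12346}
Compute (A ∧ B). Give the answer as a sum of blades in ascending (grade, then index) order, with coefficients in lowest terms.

step 1: -5 e_{123456}
Answer: -5 e_{123456}


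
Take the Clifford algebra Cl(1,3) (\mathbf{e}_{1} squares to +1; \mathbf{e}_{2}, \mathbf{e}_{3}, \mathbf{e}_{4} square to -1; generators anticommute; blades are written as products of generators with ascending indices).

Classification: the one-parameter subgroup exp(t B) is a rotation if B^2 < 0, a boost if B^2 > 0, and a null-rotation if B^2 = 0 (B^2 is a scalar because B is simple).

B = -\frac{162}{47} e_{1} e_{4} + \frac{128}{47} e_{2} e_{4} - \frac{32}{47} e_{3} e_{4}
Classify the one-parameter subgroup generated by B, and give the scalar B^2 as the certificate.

B^2 term by term: the squares give (-\frac{162}{47})^2*(e_{1} e_{4})^2 + (\frac{128}{47})^2*(e_{2} e_{4})^2 + (-\frac{32}{47})^2*(e_{3} e_{4})^2 = \frac{26244}{2209}*(+1) + \frac{16384}{2209}*(-1) + \frac{1024}{2209}*(-1) = 4 (each basis 2-blade squares to minus the product of its generators' squares); cross terms between blades sharing an index anticommute and cancel. So B^2 = 4.
Answer: boost, certificate B^2 = 4. The class reads off the invariant scalar 4 directly.


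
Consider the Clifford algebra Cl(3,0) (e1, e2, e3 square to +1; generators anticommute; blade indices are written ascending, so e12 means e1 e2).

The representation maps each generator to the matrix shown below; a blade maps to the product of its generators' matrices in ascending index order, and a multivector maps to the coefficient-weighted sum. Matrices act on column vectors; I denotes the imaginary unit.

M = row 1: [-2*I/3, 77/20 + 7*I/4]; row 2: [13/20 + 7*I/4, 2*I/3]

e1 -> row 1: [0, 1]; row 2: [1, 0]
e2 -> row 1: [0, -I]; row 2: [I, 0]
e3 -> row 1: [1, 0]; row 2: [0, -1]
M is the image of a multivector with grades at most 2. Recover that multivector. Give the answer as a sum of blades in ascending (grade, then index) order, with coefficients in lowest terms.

Method: 1, rho(e1), rho(e2), rho(e3) form a trace-orthogonal basis of the 2x2 complex matrices (tr(X Y) = 2 if X = Y, else 0), so M = m0*1 + m1*rho(e1) + m2*rho(e2) + m3*rho(e3) with m0 = tr(M)/2 = 0, m1 = tr(M rho(e1))/2 = 9/4 + 7*I/4, m2 = tr(M rho(e2))/2 = 8*I/5, m3 = tr(M rho(e3))/2 = -2*I/3.
Multiplying table entries, the bivector images are rho(e12) = I*rho(e3), rho(e13) = -I*rho(e2), rho(e23) = I*rho(e1); with real blade coefficients the real parts of m0..m3 are the coefficients of 1, e1, e2, e3 and the imaginary parts give the bivectors (e23: Im m1, e13: -Im m2, e12: Im m3).
Answer: 9/4*e1 - 2/3*e12 - 8/5*e13 + 7/4*e23


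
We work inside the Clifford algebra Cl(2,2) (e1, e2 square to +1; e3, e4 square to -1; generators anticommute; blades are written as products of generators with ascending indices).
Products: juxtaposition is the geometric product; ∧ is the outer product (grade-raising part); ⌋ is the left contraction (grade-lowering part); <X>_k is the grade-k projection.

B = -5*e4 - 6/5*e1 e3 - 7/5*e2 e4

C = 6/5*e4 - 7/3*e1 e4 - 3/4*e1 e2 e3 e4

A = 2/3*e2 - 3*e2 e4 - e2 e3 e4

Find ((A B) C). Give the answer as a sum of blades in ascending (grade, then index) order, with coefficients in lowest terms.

step 1: 21/5 - 15*e2 - 7/5*e3 - 14/15*e4 - 5*e2 e3 - 10/3*e2 e4 + 4/5*e1 e2 e3 - 6/5*e1 e2 e4 - 18/5*e1 e2 e3 e4
step 2: 191/50 + 98/45*e1 + 6/5*e2 - 9/10*e3 + 111/25*e4 - 1426/225*e1 e2 - 5/2*e1 e3 - 121/20*e1 e4 + 42/5*e2 e3 - 18*e2 e4 - 42/25*e3 e4 + 251/50*e1 e2 e3 - 721/20*e1 e2 e4 - 871/60*e1 e3 e4 - 118/15*e2 e3 e4 + 2843/300*e1 e2 e3 e4
Answer: 191/50 + 98/45*e1 + 6/5*e2 - 9/10*e3 + 111/25*e4 - 1426/225*e1 e2 - 5/2*e1 e3 - 121/20*e1 e4 + 42/5*e2 e3 - 18*e2 e4 - 42/25*e3 e4 + 251/50*e1 e2 e3 - 721/20*e1 e2 e4 - 871/60*e1 e3 e4 - 118/15*e2 e3 e4 + 2843/300*e1 e2 e3 e4


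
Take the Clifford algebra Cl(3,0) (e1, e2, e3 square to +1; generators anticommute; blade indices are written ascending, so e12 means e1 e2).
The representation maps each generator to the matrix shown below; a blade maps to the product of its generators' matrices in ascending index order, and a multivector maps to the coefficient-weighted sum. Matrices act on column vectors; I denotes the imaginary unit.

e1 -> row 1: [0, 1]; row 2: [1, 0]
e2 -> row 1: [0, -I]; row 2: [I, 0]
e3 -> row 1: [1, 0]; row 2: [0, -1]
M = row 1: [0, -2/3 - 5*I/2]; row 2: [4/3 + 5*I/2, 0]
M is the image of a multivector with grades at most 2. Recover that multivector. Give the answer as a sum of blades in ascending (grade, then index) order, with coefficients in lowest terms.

Method: 1, rho(e1), rho(e2), rho(e3) form a trace-orthogonal basis of the 2x2 complex matrices (tr(X Y) = 2 if X = Y, else 0), so M = m0*1 + m1*rho(e1) + m2*rho(e2) + m3*rho(e3) with m0 = tr(M)/2 = 0, m1 = tr(M rho(e1))/2 = 1/3, m2 = tr(M rho(e2))/2 = 5/2 - I, m3 = tr(M rho(e3))/2 = 0.
Multiplying table entries, the bivector images are rho(e12) = I*rho(e3), rho(e13) = -I*rho(e2), rho(e23) = I*rho(e1); with real blade coefficients the real parts of m0..m3 are the coefficients of 1, e1, e2, e3 and the imaginary parts give the bivectors (e23: Im m1, e13: -Im m2, e12: Im m3).
Answer: 1/3*e1 + 5/2*e2 + e13


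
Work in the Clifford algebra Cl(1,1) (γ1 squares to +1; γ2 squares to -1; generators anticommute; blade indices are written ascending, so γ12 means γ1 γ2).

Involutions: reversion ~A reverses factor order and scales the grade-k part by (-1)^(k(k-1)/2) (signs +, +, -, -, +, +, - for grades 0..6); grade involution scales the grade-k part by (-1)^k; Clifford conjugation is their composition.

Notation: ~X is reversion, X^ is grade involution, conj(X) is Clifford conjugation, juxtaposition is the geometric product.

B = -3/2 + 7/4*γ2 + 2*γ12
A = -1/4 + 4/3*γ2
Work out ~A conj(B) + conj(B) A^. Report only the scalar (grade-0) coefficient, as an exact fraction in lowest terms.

first term: 65/24 - 8/3*γ1 - 25/16*γ2 + 1/2*γ12
second term: -47/24 - 8/3*γ1 + 39/16*γ2 + 1/2*γ12
Answer: 3/4


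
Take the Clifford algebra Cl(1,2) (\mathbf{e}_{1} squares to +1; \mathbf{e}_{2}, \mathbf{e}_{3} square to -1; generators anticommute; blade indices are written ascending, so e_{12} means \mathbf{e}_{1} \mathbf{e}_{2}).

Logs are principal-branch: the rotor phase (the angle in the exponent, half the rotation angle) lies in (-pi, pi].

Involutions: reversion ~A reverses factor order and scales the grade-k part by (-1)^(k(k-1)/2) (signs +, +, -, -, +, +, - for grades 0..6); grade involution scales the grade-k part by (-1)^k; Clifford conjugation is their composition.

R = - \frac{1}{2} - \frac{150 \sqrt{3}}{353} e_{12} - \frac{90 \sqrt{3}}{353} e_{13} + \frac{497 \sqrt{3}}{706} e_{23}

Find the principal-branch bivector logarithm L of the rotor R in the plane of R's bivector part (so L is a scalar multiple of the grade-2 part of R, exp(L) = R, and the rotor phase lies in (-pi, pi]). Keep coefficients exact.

The scalar part of R is - \frac{1}{2}, which pins the rotor phase on the principal branch; dividing the bivector part by the sine of that phase recovers the unit plane, and L is the phase times that plane.
Concretely: cos(phase) = - \frac{1}{2} gives phase = ±\frac{2 \pi}{3}, and since phase/sin(phase) is even the sign is immaterial: L = (phase/sin(phase)) * <R>_2 = (\frac{4 \sqrt{3} \pi}{9}) * <R>_2.
Answer: - \frac{200 \pi}{353} e_{12} - \frac{120 \pi}{353} e_{13} + \frac{994 \pi}{1059} e_{23}


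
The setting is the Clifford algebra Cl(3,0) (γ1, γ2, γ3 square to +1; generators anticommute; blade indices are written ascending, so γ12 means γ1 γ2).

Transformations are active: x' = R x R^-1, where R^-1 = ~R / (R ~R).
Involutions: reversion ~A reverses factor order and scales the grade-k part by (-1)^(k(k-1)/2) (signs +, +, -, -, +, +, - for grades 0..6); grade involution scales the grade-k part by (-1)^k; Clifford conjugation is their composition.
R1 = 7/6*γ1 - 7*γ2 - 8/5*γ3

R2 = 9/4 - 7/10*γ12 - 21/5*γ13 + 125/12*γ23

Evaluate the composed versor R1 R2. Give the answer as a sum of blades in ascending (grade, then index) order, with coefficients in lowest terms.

Distribute over the terms of R1 (each basis-blade product reordered to ascending indices, repeated generators contracted through their squares):
(7/6*γ1) R2 = 21/8*γ1 - 49/60*γ2 - 49/10*γ3 + 875/72*γ123
(-7*γ2) R2 = -49/10*γ1 - 63/4*γ2 - 875/12*γ3 - 147/5*γ123
(-8/5*γ3) R2 = -168/25*γ1 + 50/3*γ2 - 18/5*γ3 + 28/25*γ123
Summing the partial products and collecting blades:
Answer: -1799/200*γ1 + 1/10*γ2 - 977/12*γ3 - 29029/1800*γ123


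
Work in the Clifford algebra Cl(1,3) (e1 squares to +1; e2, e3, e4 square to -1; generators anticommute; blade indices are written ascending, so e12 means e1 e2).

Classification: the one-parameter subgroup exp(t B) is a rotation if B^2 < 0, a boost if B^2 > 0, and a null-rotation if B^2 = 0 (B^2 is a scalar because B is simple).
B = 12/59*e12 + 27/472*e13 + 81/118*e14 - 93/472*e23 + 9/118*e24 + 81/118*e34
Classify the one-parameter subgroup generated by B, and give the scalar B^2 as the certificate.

B^2 term by term: the squares give (12/59)^2*(e12)^2 + (27/472)^2*(e13)^2 + (81/118)^2*(e14)^2 + (-93/472)^2*(e23)^2 + (9/118)^2*(e24)^2 + (81/118)^2*(e34)^2 = 144/3481*(+1) + 729/222784*(+1) + 6561/13924*(+1) + 8649/222784*(-1) + 81/13924*(-1) + 6561/13924*(-1) = 0 (each basis 2-blade squares to minus the product of its generators' squares); cross terms between blades sharing an index anticommute and cancel; the commuting (index-disjoint) pairs give grade-4 terms 2*c*c'*(blade product), which cancel blade by blade — e1234: 972/3481 - 243/27848 - 7533/27848 = 0 — confirming B is simple. So B^2 = 0.
Answer: null-rotation, certificate B^2 = 0. The class reads off the invariant scalar 0 directly.


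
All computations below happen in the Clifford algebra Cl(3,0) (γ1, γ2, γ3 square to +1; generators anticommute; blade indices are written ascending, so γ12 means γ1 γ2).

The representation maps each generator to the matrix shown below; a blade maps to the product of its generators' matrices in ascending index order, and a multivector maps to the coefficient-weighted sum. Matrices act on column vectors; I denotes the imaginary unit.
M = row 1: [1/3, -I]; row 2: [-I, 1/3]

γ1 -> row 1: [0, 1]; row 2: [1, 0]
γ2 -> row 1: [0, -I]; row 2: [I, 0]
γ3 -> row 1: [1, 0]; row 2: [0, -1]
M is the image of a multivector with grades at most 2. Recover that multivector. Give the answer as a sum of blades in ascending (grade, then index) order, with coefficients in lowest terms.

Method: 1, rho(γ1), rho(γ2), rho(γ3) form a trace-orthogonal basis of the 2x2 complex matrices (tr(X Y) = 2 if X = Y, else 0), so M = m0*1 + m1*rho(γ1) + m2*rho(γ2) + m3*rho(γ3) with m0 = tr(M)/2 = 1/3, m1 = tr(M rho(γ1))/2 = -I, m2 = tr(M rho(γ2))/2 = 0, m3 = tr(M rho(γ3))/2 = 0.
Multiplying table entries, the bivector images are rho(γ12) = I*rho(γ3), rho(γ13) = -I*rho(γ2), rho(γ23) = I*rho(γ1); with real blade coefficients the real parts of m0..m3 are the coefficients of 1, γ1, γ2, γ3 and the imaginary parts give the bivectors (γ23: Im m1, γ13: -Im m2, γ12: Im m3).
Answer: 1/3 - γ23


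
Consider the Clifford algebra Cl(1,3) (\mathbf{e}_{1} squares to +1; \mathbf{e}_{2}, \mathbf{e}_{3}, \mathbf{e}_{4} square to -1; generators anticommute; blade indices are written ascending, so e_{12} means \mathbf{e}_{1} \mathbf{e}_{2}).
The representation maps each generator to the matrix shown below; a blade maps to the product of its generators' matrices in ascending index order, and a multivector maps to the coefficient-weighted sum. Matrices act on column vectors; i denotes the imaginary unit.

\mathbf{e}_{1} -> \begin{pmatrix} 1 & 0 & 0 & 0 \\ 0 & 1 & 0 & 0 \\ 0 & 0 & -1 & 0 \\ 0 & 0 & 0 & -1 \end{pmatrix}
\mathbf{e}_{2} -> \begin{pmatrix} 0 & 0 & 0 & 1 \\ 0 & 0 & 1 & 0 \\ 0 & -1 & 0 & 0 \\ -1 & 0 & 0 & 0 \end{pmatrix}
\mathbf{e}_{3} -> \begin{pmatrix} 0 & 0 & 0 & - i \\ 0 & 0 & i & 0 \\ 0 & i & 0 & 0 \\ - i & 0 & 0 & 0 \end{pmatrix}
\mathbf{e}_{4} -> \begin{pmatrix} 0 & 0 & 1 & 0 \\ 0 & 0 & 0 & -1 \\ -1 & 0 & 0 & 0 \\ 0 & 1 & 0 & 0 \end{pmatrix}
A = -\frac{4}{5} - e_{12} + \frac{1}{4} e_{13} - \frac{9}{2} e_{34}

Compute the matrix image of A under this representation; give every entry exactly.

Bivector images (products of the table entries): rho(e_{12}) = rho(\mathbf{e}_{1})rho(\mathbf{e}_{2}) = \begin{pmatrix} 0 & 0 & 0 & 1 \\ 0 & 0 & 1 & 0 \\ 0 & 1 & 0 & 0 \\ 1 & 0 & 0 & 0 \end{pmatrix}; rho(e_{13}) = rho(\mathbf{e}_{1})rho(\mathbf{e}_{3}) = \begin{pmatrix} 0 & 0 & 0 & - i \\ 0 & 0 & i & 0 \\ 0 & - i & 0 & 0 \\ i & 0 & 0 & 0 \end{pmatrix}; rho(e_{34}) = rho(\mathbf{e}_{3})rho(\mathbf{e}_{4}) = \begin{pmatrix} 0 & - i & 0 & 0 \\ - i & 0 & 0 & 0 \\ 0 & 0 & 0 & - i \\ 0 & 0 & - i & 0 \end{pmatrix}.
M = (-\frac{4}{5})*1 + (-1)*rho(e_{12}) + (\frac{1}{4})*rho(e_{13}) + (-\frac{9}{2})*rho(e_{34}), summed entrywise (1 is the identity matrix):
Answer: \begin{pmatrix} - \frac{4}{5} & \frac{9 i}{2} & 0 & -1 - \frac{i}{4} \\ \frac{9 i}{2} & - \frac{4}{5} & -1 + \frac{i}{4} & 0 \\ 0 & -1 - \frac{i}{4} & - \frac{4}{5} & \frac{9 i}{2} \\ -1 + \frac{i}{4} & 0 & \frac{9 i}{2} & - \frac{4}{5} \end{pmatrix}


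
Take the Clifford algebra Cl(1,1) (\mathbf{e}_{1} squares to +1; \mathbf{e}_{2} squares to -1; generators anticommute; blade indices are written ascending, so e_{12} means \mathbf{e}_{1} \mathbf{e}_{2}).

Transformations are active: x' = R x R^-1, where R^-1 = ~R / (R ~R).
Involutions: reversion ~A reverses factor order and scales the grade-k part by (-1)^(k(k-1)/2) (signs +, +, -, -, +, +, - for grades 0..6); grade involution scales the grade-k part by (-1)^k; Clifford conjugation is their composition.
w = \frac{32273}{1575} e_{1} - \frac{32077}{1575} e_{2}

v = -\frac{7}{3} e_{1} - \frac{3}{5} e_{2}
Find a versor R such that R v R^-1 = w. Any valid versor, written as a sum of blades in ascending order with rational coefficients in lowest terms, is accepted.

Key observation: q(v) = q(w) = \frac{1144}{225} (sandwiches preserve the norm), so R = v + w = \frac{28598}{1575} e_{1} - \frac{33022}{1575} e_{2} works whenever it is invertible — the component of v along it is kept and (v - w)/2 reverses, sending v to w.
Answer: \frac{28598}{1575} e_{1} - \frac{33022}{1575} e_{2}


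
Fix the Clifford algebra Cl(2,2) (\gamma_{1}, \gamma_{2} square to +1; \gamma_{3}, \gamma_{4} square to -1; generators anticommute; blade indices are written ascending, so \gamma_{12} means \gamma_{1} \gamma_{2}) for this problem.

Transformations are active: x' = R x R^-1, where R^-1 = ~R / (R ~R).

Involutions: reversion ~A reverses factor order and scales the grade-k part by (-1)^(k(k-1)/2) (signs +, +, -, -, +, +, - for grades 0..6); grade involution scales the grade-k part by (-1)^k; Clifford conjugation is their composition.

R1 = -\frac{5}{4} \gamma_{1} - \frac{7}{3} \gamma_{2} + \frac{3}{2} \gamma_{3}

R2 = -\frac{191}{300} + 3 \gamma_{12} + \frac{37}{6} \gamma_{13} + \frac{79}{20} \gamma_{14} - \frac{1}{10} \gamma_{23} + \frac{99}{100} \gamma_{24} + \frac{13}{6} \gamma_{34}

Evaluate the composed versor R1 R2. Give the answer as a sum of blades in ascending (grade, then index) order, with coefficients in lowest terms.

Distribute over the terms of R1 (each basis-blade product reordered to ascending indices, repeated generators contracted through their squares):
(-\frac{5}{4} \gamma_{1}) R2 = \frac{191}{240} \gamma_{1} - \frac{15}{4} \gamma_{2} - \frac{185}{24} \gamma_{3} - \frac{79}{16} \gamma_{4} + \frac{1}{8} \gamma_{123} - \frac{99}{80} \gamma_{124} - \frac{65}{24} \gamma_{134}
(-\frac{7}{3} \gamma_{2}) R2 = 7 \gamma_{1} + \frac{1337}{900} \gamma_{2} + \frac{7}{30} \gamma_{3} - \frac{231}{100} \gamma_{4} + \frac{259}{18} \gamma_{123} + \frac{553}{60} \gamma_{124} - \frac{91}{18} \gamma_{234}
(\frac{3}{2} \gamma_{3}) R2 = \frac{37}{4} \gamma_{1} - \frac{3}{20} \gamma_{2} - \frac{191}{200} \gamma_{3} - \frac{13}{4} \gamma_{4} + \frac{9}{2} \gamma_{123} - \frac{237}{40} \gamma_{134} - \frac{297}{200} \gamma_{234}
Summing the partial products and collecting blades:
Answer: \frac{4091}{240} \gamma_{1} - \frac{2173}{900} \gamma_{2} - \frac{843}{100} \gamma_{3} - \frac{4199}{400} \gamma_{4} + \frac{1369}{72} \gamma_{123} + \frac{383}{48} \gamma_{124} - \frac{259}{30} \gamma_{134} - \frac{11773}{1800} \gamma_{234}
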